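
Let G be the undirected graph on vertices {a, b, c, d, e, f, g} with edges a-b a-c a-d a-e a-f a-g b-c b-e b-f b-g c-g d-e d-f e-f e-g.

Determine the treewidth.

3

A width-3 tree decomposition is:
Bags: B1 = {a, d, e, f}  B2 = {a, b, e, f}  B3 = {a, b, e, g}  B4 = {a, b, c, g}
Tree: B1–B2, B2–B3, B3–B4
Every bag has size at most 4, so the width is 4 − 1 = 3 and tw(G) ≤ 3. Conversely, {a, d, e, f} is a clique of size 4, and the vertices of any clique must share a bag in every tree decomposition; so some bag has ≥ 4 vertices and tw(G) ≥ 3. Therefore the treewidth is 3.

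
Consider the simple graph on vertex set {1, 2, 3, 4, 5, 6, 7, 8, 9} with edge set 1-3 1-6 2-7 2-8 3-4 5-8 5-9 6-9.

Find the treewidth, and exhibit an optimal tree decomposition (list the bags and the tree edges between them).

Treewidth 1.
Bags: B1 = {2, 7}  B2 = {2, 8}  B3 = {5, 8}  B4 = {5, 9}  B5 = {6, 9}  B6 = {1, 6}  B7 = {1, 3}  B8 = {3, 4}
Tree: B1–B2, B2–B3, B3–B4, B4–B5, B5–B6, B6–B7, B7–B8

Each bag holds 2 vertices, so the decomposition has width 1, which upper-bounds the treewidth. Since G has at least one edge (e.g. 7–2), it is not an edgeless graph, so tw(G) ≥ 1. Therefore the treewidth is 1.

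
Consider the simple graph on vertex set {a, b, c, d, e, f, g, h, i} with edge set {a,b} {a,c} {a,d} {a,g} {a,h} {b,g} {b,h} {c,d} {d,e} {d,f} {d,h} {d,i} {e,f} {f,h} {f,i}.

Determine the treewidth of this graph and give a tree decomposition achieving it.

Treewidth 2.
One such decomposition:
Bags: B1 = {d, f, h}  B2 = {a, d, h}  B3 = {a, b, h}  B4 = {d, f, i}  B5 = {a, c, d}  B6 = {a, b, g}  B7 = {d, e, f}
Tree: B1–B2, B2–B3, B1–B4, B2–B5, B3–B6, B4–B7

The largest bag has 3 vertices, giving width 2; this decomposition certifies tw(G) ≤ 2. For the lower bound, the 3 vertices {a, d, h} are pairwise adjacent, and any tree decomposition puts a clique entirely inside one bag — forcing width ≥ 2. Combining the bounds, tw(G) = 2.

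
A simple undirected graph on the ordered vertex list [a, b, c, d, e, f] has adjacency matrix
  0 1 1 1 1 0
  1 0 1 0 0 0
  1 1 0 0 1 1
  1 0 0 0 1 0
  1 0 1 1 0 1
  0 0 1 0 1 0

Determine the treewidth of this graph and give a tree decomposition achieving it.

Treewidth 2.
One such decomposition:
Bags: B1 = {a, c, e}  B2 = {a, b, c}  B3 = {c, e, f}  B4 = {a, d, e}
Tree: B1–B2, B1–B3, B1–B4

The largest bag has 3 vertices, giving width 2; this decomposition certifies tw(G) ≤ 2. For the lower bound, the 3 vertices {a, d, e} are pairwise adjacent, and any tree decomposition puts a clique entirely inside one bag — forcing width ≥ 2. Therefore the treewidth is 2.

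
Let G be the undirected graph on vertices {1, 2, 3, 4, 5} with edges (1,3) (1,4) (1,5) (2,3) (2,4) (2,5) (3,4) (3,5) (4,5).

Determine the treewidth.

3

A width-3 tree decomposition is:
Bags: B1 = {1, 3, 4, 5}  B2 = {2, 3, 4, 5}
Tree: B1–B2
Every bag has size at most 4, so the width is 4 − 1 = 3 and tw(G) ≤ 3. For the lower bound, the 4 vertices {1, 3, 4, 5} are pairwise adjacent, and any tree decomposition puts a clique entirely inside one bag — forcing width ≥ 3. Combining the bounds, tw(G) = 3.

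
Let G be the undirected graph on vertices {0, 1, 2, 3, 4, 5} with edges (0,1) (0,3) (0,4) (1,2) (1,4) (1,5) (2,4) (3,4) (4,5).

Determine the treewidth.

2

A width-2 tree decomposition is:
Bags: B1 = {0, 3, 4}  B2 = {0, 1, 4}  B3 = {1, 4, 5}  B4 = {1, 2, 4}
Tree: B1–B2, B2–B3, B3–B4
The largest bag has 3 vertices, giving width 2; this decomposition certifies tw(G) ≤ 2. On the other hand G contains the 3-clique {0, 1, 4}. A clique must lie in a single bag of any decomposition, so no decomposition can have width below 2. Combining the bounds, tw(G) = 2.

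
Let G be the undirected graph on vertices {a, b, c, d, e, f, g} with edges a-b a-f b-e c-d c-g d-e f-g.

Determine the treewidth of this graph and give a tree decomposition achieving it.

Every bag has size at most 3, so the width is 3 − 1 = 2 and tw(G) ≤ 2. For the lower bound, G contains the cycle a–b–e–d–c–g–f–a, so G is not a forest; only forests have treewidth ≤ 1, hence tw(G) ≥ 2. The upper and lower bounds meet at 2, so that is the treewidth.

Treewidth 2.
Bags: B1 = {a, b, e}  B2 = {a, d, e}  B3 = {a, c, d}  B4 = {a, c, g}  B5 = {a, f, g}
Tree: B1–B2, B2–B3, B3–B4, B4–B5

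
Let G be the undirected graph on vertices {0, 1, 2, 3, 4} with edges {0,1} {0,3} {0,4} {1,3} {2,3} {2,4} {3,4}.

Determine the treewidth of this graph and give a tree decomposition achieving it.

Treewidth 2.
One optimal decomposition is:
Bags: B1 = {2, 3, 4}  B2 = {0, 3, 4}  B3 = {0, 1, 3}
Tree: B1–B2, B2–B3

Each bag holds 3 vertices, so the decomposition has width 2, which upper-bounds the treewidth. On the other hand G contains the 3-clique {0, 1, 3}. A clique must lie in a single bag of any decomposition, so no decomposition can have width below 2. Hence tw(G) = 2 exactly.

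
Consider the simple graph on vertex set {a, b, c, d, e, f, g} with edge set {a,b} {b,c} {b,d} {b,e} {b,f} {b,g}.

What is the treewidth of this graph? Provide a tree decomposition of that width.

Treewidth 1.
One such decomposition:
Bags: B1 = {b, d}  B2 = {a, b}  B3 = {b, f}  B4 = {b, c}  B5 = {b, g}  B6 = {b, e}
Tree: B1–B2, B2–B3, B2–B4, B4–B5, B1–B6

Every bag has size at most 2, so the width is 2 − 1 = 1 and tw(G) ≤ 1. G has an edge, so its treewidth is at least 1. The upper and lower bounds meet at 1, so that is the treewidth.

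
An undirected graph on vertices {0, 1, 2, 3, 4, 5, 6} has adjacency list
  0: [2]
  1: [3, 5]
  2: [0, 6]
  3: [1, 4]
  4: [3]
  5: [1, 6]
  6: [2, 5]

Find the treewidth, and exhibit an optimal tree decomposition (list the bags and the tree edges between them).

Treewidth 1.
One optimal decomposition is:
Bags: B1 = {0, 2}  B2 = {2, 6}  B3 = {5, 6}  B4 = {1, 5}  B5 = {1, 3}  B6 = {3, 4}
Tree: B1–B2, B2–B3, B3–B4, B4–B5, B5–B6

The largest bag has 2 vertices, giving width 1; this decomposition certifies tw(G) ≤ 1. Since G has at least one edge (e.g. 0–2), it is not an edgeless graph, so tw(G) ≥ 1. Combining the bounds, tw(G) = 1.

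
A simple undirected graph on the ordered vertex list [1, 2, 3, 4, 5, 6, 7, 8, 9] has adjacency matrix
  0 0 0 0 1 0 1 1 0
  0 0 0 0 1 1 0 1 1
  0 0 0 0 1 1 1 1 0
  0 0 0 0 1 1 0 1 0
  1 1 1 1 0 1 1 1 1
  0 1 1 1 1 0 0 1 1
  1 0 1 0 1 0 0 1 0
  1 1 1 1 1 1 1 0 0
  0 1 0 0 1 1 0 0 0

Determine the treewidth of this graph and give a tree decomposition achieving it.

The largest bag has 4 vertices, giving width 3; this decomposition certifies tw(G) ≤ 3. On the other hand G contains the 4-clique {1, 5, 7, 8}. A clique must lie in a single bag of any decomposition, so no decomposition can have width below 3. Hence tw(G) = 3 exactly.

Treewidth 3.
Bags: B1 = {3, 5, 7, 8}  B2 = {3, 5, 6, 8}  B3 = {1, 5, 7, 8}  B4 = {2, 5, 6, 8}  B5 = {4, 5, 6, 8}  B6 = {2, 5, 6, 9}
Tree: B1–B2, B1–B3, B2–B4, B4–B5, B4–B6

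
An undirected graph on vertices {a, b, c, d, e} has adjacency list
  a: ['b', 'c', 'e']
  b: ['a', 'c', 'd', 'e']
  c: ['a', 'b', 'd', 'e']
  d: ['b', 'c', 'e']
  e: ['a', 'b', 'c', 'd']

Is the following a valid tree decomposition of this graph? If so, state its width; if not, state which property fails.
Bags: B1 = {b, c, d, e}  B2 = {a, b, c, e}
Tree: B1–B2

Vertex coverage: the bags together contain {a, b, c, d, e}, the full vertex set. Edge coverage: each edge of G has both endpoints in at least one bag. Running intersection: for every vertex, the bags containing it form a connected subtree. All three properties hold, so this is a valid tree decomposition of width max|bag| − 1 = 3, and hence tw(G) ≤ 3.

Yes; width 3.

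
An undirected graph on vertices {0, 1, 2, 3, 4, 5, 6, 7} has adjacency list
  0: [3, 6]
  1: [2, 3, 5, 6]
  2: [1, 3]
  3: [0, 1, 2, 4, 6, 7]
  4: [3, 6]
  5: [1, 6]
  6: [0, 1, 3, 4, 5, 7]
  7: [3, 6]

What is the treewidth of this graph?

A width-2 tree decomposition is:
Bags: B1 = {1, 2, 3}  B2 = {1, 3, 6}  B3 = {1, 5, 6}  B4 = {3, 4, 6}  B5 = {0, 3, 6}  B6 = {3, 6, 7}
Tree: B1–B2, B2–B3, B2–B4, B4–B5, B2–B6
The largest bag has 3 vertices, giving width 2; this decomposition certifies tw(G) ≤ 2. For the lower bound, the 3 vertices {1, 2, 3} are pairwise adjacent, and any tree decomposition puts a clique entirely inside one bag — forcing width ≥ 2. The upper and lower bounds meet at 2, so that is the treewidth.

2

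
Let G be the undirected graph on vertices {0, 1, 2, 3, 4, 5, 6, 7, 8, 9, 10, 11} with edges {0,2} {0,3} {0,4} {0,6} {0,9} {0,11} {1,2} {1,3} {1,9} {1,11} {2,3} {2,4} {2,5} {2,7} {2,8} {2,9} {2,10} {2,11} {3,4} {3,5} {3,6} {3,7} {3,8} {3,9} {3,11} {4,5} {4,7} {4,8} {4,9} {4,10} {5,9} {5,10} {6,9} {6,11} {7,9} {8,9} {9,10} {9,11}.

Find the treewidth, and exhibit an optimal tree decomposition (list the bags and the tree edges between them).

Every bag has size at most 5, so the width is 5 − 1 = 4 and tw(G) ≤ 4. For the lower bound, the 5 vertices {2, 4, 5, 9, 10} are pairwise adjacent, and any tree decomposition puts a clique entirely inside one bag — forcing width ≥ 4. Combining the bounds, tw(G) = 4.

Treewidth 4.
Bags: B1 = {0, 2, 3, 9, 11}  B2 = {0, 2, 3, 4, 9}  B3 = {2, 3, 4, 5, 9}  B4 = {2, 4, 5, 9, 10}  B5 = {1, 2, 3, 9, 11}  B6 = {2, 3, 4, 8, 9}  B7 = {2, 3, 4, 7, 9}  B8 = {0, 3, 6, 9, 11}
Tree: B1–B2, B2–B3, B3–B4, B1–B5, B3–B6, B2–B7, B1–B8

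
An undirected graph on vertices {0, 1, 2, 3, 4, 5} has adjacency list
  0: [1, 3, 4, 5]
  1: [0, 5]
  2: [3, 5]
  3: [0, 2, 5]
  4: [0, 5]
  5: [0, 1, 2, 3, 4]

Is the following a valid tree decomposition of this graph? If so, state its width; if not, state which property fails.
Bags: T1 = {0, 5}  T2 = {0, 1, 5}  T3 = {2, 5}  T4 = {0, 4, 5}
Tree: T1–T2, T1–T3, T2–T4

No — vertex 3 appears in no bag.

A tree decomposition must satisfy three properties: every vertex lies in some bag; for every edge, both endpoints lie together in some bag; and for every vertex, the bags containing it form a connected subtree. Here vertex 3 appears in no bag, so the decomposition is invalid.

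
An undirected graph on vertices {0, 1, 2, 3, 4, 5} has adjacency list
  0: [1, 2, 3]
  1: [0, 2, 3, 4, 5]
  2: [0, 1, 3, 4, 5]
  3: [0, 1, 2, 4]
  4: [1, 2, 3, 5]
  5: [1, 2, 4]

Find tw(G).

A width-3 tree decomposition is:
Bags: B1 = {1, 2, 3, 4}  B2 = {1, 2, 4, 5}  B3 = {0, 1, 2, 3}
Tree: B1–B2, B1–B3
Each bag holds 4 vertices, so the decomposition has width 3, which upper-bounds the treewidth. On the other hand G contains the 4-clique {0, 1, 2, 3}. A clique must lie in a single bag of any decomposition, so no decomposition can have width below 3. Hence tw(G) = 3 exactly.

3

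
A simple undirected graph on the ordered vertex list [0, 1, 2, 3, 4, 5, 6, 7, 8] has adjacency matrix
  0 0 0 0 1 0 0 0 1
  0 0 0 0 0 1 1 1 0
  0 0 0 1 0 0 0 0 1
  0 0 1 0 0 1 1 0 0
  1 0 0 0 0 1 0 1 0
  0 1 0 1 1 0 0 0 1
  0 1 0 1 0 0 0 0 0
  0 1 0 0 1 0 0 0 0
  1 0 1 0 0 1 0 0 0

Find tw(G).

3

A width-3 tree decomposition is:
Bags: B1 = {1, 2, 3, 6}  B2 = {1, 2, 3, 5}  B3 = {1, 2, 5, 8}  B4 = {1, 5, 7, 8}  B5 = {4, 5, 7, 8}  B6 = {0, 4, 7, 8}
Tree: B1–B2, B2–B3, B3–B4, B4–B5, B5–B6
Each bag holds 4 vertices, so the decomposition has width 3, which upper-bounds the treewidth. For the lower bound: the 4 vertex sets {2,3,6}, {1}, {5}, {0,4,7,8} are disjoint, each induces a connected subgraph, and every pair is joined by at least one edge of G. Contracting each set to a single vertex therefore yields K_{4} as a minor, and since treewidth is minor-monotone, tw(G) ≥ tw(K_{4}) = 3. Combining the bounds, tw(G) = 3.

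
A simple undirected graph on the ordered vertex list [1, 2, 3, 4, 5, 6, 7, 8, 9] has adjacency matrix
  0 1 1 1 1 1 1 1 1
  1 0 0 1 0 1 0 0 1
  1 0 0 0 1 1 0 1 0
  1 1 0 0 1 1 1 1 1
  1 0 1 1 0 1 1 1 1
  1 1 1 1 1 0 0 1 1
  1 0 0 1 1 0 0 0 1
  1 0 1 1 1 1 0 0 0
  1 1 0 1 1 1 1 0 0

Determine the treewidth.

A width-4 tree decomposition is:
Bags: B1 = {1, 4, 5, 7, 9}  B2 = {1, 4, 5, 6, 9}  B3 = {1, 4, 5, 6, 8}  B4 = {1, 3, 5, 6, 8}  B5 = {1, 2, 4, 6, 9}
Tree: B1–B2, B2–B3, B3–B4, B2–B5
Each bag holds 5 vertices, so the decomposition has width 4, which upper-bounds the treewidth. Conversely, {1, 3, 5, 6, 8} is a clique of size 5, and the vertices of any clique must share a bag in every tree decomposition; so some bag has ≥ 5 vertices and tw(G) ≥ 4. Combining the bounds, tw(G) = 4.

4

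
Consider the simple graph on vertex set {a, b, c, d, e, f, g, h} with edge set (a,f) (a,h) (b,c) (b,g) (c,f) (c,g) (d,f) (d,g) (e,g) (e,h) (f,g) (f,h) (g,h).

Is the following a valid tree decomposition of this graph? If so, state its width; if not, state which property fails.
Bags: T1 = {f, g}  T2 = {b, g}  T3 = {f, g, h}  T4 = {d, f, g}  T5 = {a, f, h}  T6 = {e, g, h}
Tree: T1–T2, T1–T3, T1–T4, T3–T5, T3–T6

No — vertex c appears in no bag.

A tree decomposition must satisfy three properties: every vertex lies in some bag; for every edge, both endpoints lie together in some bag; and for every vertex, the bags containing it form a connected subtree. Here vertex c appears in no bag, so the decomposition is invalid.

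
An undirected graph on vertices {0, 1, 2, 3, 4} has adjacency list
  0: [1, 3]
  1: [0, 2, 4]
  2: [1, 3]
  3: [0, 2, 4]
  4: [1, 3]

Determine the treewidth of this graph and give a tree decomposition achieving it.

Every bag has size at most 3, so the width is 3 − 1 = 2 and tw(G) ≤ 2. For the lower bound, G contains the cycle 0–3–2–1–0, so G is not a forest; only forests have treewidth ≤ 1, hence tw(G) ≥ 2. Hence tw(G) = 2 exactly.

Treewidth 2.
One such decomposition:
Bags: B1 = {0, 1, 3}  B2 = {1, 2, 3}  B3 = {1, 3, 4}
Tree: B1–B2, B2–B3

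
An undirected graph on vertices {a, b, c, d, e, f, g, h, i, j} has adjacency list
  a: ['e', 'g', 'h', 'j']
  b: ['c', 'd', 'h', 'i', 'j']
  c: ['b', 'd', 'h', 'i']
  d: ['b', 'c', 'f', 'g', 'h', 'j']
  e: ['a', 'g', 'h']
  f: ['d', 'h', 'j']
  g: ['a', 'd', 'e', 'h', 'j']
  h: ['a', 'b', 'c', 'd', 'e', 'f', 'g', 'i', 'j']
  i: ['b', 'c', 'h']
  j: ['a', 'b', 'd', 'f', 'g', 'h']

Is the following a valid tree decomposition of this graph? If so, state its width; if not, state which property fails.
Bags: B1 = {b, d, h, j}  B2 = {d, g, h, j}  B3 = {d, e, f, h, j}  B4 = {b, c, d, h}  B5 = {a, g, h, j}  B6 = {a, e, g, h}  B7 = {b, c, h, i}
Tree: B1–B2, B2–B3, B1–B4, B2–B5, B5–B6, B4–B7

No — bags containing vertex e are not connected in the tree.

A tree decomposition must satisfy three properties: every vertex lies in some bag; for every edge, both endpoints lie together in some bag; and for every vertex, the bags containing it form a connected subtree. Here bags containing vertex e are not connected in the tree, so the decomposition is invalid.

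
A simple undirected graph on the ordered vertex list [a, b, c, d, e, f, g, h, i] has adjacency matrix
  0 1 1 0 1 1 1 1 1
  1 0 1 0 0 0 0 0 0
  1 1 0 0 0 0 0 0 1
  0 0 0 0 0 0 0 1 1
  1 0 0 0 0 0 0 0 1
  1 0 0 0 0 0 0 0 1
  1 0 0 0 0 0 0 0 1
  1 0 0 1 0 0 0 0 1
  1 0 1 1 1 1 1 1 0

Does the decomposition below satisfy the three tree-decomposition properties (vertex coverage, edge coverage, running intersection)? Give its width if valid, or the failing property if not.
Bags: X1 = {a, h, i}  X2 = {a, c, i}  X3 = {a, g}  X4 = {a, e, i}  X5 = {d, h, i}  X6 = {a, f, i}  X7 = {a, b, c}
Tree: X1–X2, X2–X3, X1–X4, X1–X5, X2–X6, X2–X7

No — edge (i,g) lies in no bag.

A tree decomposition must satisfy three properties: every vertex lies in some bag; for every edge, both endpoints lie together in some bag; and for every vertex, the bags containing it form a connected subtree. Here edge (i,g) lies in no bag, so the decomposition is invalid.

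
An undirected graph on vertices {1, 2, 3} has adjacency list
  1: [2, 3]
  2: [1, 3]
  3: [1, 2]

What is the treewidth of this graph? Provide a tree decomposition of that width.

Treewidth 2.
One such decomposition:
Bags: B1 = {1, 2, 3}
Tree: (single bag)

With just one bag of size 3, the width is 3 − 1 = 2, so tw(G) ≤ 2. For the lower bound, the 3 vertices {1, 2, 3} are pairwise adjacent, and any tree decomposition puts a clique entirely inside one bag — forcing width ≥ 2. The upper and lower bounds meet at 2, so that is the treewidth.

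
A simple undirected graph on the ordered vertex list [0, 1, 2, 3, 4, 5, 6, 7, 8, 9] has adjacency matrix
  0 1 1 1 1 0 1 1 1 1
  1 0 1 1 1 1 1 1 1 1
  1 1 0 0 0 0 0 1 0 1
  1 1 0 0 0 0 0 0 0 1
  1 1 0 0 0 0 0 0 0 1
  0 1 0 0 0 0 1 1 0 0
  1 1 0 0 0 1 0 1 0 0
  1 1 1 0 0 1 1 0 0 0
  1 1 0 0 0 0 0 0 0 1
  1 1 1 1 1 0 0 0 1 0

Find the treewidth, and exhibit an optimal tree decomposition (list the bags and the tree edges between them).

Each bag holds 4 vertices, so the decomposition has width 3, which upper-bounds the treewidth. On the other hand G contains the 4-clique {0, 1, 8, 9}. A clique must lie in a single bag of any decomposition, so no decomposition can have width below 3. Combining the bounds, tw(G) = 3.

Treewidth 3.
Bags: B1 = {0, 1, 3, 9}  B2 = {0, 1, 2, 9}  B3 = {0, 1, 4, 9}  B4 = {0, 1, 2, 7}  B5 = {0, 1, 6, 7}  B6 = {1, 5, 6, 7}  B7 = {0, 1, 8, 9}
Tree: B1–B2, B2–B3, B2–B4, B4–B5, B5–B6, B2–B7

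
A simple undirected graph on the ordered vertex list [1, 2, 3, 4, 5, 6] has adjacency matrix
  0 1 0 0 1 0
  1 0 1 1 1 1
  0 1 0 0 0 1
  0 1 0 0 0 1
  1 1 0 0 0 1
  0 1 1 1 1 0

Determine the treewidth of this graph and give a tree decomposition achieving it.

Every bag has size at most 3, so the width is 3 − 1 = 2 and tw(G) ≤ 2. On the other hand G contains the 3-clique {1, 2, 5}. A clique must lie in a single bag of any decomposition, so no decomposition can have width below 2. Hence tw(G) = 2 exactly.

Treewidth 2.
Bags: B1 = {2, 5, 6}  B2 = {1, 2, 5}  B3 = {2, 3, 6}  B4 = {2, 4, 6}
Tree: B1–B2, B1–B3, B3–B4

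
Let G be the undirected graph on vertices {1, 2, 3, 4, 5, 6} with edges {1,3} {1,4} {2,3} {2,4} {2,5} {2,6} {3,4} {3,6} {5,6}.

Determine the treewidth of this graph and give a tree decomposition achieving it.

Every bag has size at most 3, so the width is 3 − 1 = 2 and tw(G) ≤ 2. Conversely, {1, 3, 4} is a clique of size 3, and the vertices of any clique must share a bag in every tree decomposition; so some bag has ≥ 3 vertices and tw(G) ≥ 2. The upper and lower bounds meet at 2, so that is the treewidth.

Treewidth 2.
Bags: B1 = {2, 3, 6}  B2 = {2, 3, 4}  B3 = {2, 5, 6}  B4 = {1, 3, 4}
Tree: B1–B2, B1–B3, B2–B4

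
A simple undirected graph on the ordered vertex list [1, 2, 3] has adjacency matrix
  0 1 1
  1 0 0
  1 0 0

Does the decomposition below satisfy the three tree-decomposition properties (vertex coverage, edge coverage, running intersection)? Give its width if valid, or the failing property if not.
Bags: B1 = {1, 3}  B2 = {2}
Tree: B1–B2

No — edge (1,2) lies in no bag.

A tree decomposition must satisfy three properties: every vertex lies in some bag; for every edge, both endpoints lie together in some bag; and for every vertex, the bags containing it form a connected subtree. Here edge (1,2) lies in no bag, so the decomposition is invalid.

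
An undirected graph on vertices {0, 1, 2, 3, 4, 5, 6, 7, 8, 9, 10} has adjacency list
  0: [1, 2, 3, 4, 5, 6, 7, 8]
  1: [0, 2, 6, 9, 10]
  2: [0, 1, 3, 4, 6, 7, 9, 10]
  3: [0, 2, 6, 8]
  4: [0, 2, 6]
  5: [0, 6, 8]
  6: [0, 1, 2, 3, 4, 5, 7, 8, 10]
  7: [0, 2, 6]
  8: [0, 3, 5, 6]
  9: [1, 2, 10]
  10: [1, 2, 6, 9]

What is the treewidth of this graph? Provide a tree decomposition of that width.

Each bag holds 4 vertices, so the decomposition has width 3, which upper-bounds the treewidth. Conversely, {1, 2, 9, 10} is a clique of size 4, and the vertices of any clique must share a bag in every tree decomposition; so some bag has ≥ 4 vertices and tw(G) ≥ 3. Therefore the treewidth is 3.

Treewidth 3.
Bags: B1 = {0, 3, 6, 8}  B2 = {0, 5, 6, 8}  B3 = {0, 2, 3, 6}  B4 = {0, 1, 2, 6}  B5 = {1, 2, 6, 10}  B6 = {1, 2, 9, 10}  B7 = {0, 2, 6, 7}  B8 = {0, 2, 4, 6}
Tree: B1–B2, B1–B3, B3–B4, B4–B5, B5–B6, B4–B7, B3–B8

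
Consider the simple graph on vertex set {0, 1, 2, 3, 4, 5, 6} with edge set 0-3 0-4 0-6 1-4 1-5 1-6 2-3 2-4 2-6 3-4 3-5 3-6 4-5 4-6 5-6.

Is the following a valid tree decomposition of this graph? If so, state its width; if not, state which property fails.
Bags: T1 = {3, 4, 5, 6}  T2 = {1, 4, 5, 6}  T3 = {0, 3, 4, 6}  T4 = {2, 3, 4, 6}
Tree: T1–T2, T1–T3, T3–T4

Checking the three conditions: (i) the bags cover all of {0, 1, 2, 3, 4, 5, 6}; (ii) for each edge, some bag contains both endpoints; (iii) the bags containing any fixed vertex form a subtree. All hold, so the decomposition is valid with width 4 − 1 = 3.

Yes; width 3.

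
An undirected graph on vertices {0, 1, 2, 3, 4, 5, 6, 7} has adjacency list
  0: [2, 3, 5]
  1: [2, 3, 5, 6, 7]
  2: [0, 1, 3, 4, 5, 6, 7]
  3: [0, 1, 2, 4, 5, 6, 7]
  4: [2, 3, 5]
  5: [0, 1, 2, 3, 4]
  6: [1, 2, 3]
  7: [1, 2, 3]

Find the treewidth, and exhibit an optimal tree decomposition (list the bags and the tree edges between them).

Treewidth 3.
One such decomposition:
Bags: B1 = {1, 2, 3, 6}  B2 = {1, 2, 3, 5}  B3 = {0, 2, 3, 5}  B4 = {2, 3, 4, 5}  B5 = {1, 2, 3, 7}
Tree: B1–B2, B2–B3, B3–B4, B1–B5

Every bag has size at most 4, so the width is 4 − 1 = 3 and tw(G) ≤ 3. Conversely, {0, 2, 3, 5} is a clique of size 4, and the vertices of any clique must share a bag in every tree decomposition; so some bag has ≥ 4 vertices and tw(G) ≥ 3. Combining the bounds, tw(G) = 3.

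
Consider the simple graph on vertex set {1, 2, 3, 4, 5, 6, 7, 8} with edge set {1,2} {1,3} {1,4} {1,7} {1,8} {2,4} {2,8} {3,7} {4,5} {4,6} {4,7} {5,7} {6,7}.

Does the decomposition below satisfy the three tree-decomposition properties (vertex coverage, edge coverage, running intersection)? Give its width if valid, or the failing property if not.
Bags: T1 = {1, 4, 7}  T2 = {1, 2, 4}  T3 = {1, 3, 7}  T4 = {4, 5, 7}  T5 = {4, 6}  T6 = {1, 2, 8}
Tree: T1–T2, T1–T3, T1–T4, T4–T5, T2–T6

A tree decomposition must satisfy three properties: every vertex lies in some bag; for every edge, both endpoints lie together in some bag; and for every vertex, the bags containing it form a connected subtree. Here edge (7,6) lies in no bag, so the decomposition is invalid.

No — edge (7,6) lies in no bag.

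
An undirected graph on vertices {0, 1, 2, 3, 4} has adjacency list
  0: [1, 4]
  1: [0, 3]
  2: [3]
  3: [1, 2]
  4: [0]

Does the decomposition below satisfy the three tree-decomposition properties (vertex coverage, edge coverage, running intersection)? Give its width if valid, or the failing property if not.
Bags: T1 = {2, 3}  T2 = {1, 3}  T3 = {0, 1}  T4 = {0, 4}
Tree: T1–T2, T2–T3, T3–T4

Yes; width 1.

Checking the three conditions: (i) the bags cover all of {0, 1, 2, 3, 4}; (ii) for each edge, some bag contains both endpoints; (iii) the bags containing any fixed vertex form a subtree. All hold, so the decomposition is valid with width 2 − 1 = 1.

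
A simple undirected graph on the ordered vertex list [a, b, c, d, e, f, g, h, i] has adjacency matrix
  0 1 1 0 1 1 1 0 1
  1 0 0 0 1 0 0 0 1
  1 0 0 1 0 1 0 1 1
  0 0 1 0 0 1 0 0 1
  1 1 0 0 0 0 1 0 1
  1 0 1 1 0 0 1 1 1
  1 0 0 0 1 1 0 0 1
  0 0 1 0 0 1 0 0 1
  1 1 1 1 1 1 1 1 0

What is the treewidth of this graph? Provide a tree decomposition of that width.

The largest bag has 4 vertices, giving width 3; this decomposition certifies tw(G) ≤ 3. On the other hand G contains the 4-clique {a, e, g, i}. A clique must lie in a single bag of any decomposition, so no decomposition can have width below 3. The upper and lower bounds meet at 3, so that is the treewidth.

Treewidth 3.
Bags: B1 = {a, c, f, i}  B2 = {c, d, f, i}  B3 = {a, f, g, i}  B4 = {a, e, g, i}  B5 = {a, b, e, i}  B6 = {c, f, h, i}
Tree: B1–B2, B1–B3, B3–B4, B4–B5, B1–B6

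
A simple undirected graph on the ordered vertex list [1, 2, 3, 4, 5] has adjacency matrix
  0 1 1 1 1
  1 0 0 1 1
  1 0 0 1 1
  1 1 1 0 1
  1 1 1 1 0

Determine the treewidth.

3

A width-3 tree decomposition is:
Bags: B1 = {1, 3, 4, 5}  B2 = {1, 2, 4, 5}
Tree: B1–B2
The largest bag has 4 vertices, giving width 3; this decomposition certifies tw(G) ≤ 3. On the other hand G contains the 4-clique {1, 2, 4, 5}. A clique must lie in a single bag of any decomposition, so no decomposition can have width below 3. The upper and lower bounds meet at 3, so that is the treewidth.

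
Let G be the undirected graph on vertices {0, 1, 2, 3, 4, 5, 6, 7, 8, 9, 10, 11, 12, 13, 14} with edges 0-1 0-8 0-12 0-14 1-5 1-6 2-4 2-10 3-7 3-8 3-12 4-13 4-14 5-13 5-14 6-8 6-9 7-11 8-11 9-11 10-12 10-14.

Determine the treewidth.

A width-3 tree decomposition is:
Bags: B1 = {2, 4, 10, 13}  B2 = {4, 10, 13, 14}  B3 = {5, 10, 13, 14}  B4 = {5, 10, 12, 14}  B5 = {0, 5, 12, 14}  B6 = {0, 1, 5, 12}  B7 = {0, 1, 3, 12}  B8 = {0, 1, 3, 8}  B9 = {1, 3, 6, 8}  B10 = {3, 6, 7, 8}  B11 = {6, 7, 8, 11}  B12 = {6, 7, 9, 11}
Tree: B1–B2, B2–B3, B3–B4, B4–B5, B5–B6, B6–B7, B7–B8, B8–B9, B9–B10, B10–B11, B11–B12
Each bag holds 4 vertices, so the decomposition has width 3, which upper-bounds the treewidth. For the lower bound: the 4 vertex sets {2,4,13}, {10}, {14}, {0,1,5,12} are disjoint, each induces a connected subgraph, and every pair is joined by at least one edge of G. Contracting each set to a single vertex therefore yields K_{4} as a minor, and since treewidth is minor-monotone, tw(G) ≥ tw(K_{4}) = 3. Hence tw(G) = 3 exactly.

3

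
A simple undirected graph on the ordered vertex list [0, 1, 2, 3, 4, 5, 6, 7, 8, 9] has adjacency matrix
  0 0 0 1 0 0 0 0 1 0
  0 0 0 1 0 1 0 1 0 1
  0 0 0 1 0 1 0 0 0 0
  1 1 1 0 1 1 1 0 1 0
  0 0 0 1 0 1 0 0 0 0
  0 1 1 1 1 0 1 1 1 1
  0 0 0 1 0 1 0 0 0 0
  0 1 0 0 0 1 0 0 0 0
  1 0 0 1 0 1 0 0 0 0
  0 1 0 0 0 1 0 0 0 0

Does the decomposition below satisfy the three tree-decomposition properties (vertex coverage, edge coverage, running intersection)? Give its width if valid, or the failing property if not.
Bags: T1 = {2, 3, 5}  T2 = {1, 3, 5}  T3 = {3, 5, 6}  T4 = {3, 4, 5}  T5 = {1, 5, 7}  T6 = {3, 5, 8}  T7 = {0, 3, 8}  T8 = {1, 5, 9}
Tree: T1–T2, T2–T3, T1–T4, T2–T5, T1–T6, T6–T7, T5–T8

Yes; width 2.

Every vertex of G appears in some bag (union = {0, 1, 2, 3, 4, 5, 6, 7, 8, 9}); every edge is covered by a bag; and for each vertex v the set of bags containing v is connected in the bag tree. The decomposition is therefore valid. The largest bag has 3 vertices, so the width is 2.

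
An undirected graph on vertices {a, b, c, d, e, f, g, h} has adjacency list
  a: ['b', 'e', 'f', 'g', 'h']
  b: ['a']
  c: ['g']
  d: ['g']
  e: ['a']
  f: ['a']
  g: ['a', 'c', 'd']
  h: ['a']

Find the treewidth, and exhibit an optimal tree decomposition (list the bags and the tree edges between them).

Treewidth 1.
One such decomposition:
Bags: B1 = {d, g}  B2 = {a, g}  B3 = {a, h}  B4 = {a, b}  B5 = {c, g}  B6 = {a, f}  B7 = {a, e}
Tree: B1–B2, B2–B3, B3–B4, B1–B5, B2–B6, B2–B7

Each bag holds 2 vertices, so the decomposition has width 1, which upper-bounds the treewidth. G has an edge, so its treewidth is at least 1. Therefore the treewidth is 1.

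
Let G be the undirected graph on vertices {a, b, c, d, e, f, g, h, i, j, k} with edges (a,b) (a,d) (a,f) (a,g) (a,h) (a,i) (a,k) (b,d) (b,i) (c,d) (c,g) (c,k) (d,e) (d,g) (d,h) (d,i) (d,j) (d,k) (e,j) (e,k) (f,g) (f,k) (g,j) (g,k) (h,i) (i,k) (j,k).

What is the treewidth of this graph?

3

A width-3 tree decomposition is:
Bags: B1 = {a, d, g, k}  B2 = {d, g, j, k}  B3 = {a, d, i, k}  B4 = {d, e, j, k}  B5 = {a, d, h, i}  B6 = {c, d, g, k}  B7 = {a, b, d, i}  B8 = {a, f, g, k}
Tree: B1–B2, B1–B3, B2–B4, B3–B5, B2–B6, B5–B7, B1–B8
Every bag has size at most 4, so the width is 4 − 1 = 3 and tw(G) ≤ 3. For the lower bound, the 4 vertices {a, d, h, i} are pairwise adjacent, and any tree decomposition puts a clique entirely inside one bag — forcing width ≥ 3. Hence tw(G) = 3 exactly.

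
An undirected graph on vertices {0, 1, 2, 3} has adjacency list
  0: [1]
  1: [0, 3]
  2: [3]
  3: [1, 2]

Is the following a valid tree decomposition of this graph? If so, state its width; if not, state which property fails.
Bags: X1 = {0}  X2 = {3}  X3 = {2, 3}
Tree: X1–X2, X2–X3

No — vertex 1 appears in no bag.

A tree decomposition must satisfy three properties: every vertex lies in some bag; for every edge, both endpoints lie together in some bag; and for every vertex, the bags containing it form a connected subtree. Here vertex 1 appears in no bag, so the decomposition is invalid.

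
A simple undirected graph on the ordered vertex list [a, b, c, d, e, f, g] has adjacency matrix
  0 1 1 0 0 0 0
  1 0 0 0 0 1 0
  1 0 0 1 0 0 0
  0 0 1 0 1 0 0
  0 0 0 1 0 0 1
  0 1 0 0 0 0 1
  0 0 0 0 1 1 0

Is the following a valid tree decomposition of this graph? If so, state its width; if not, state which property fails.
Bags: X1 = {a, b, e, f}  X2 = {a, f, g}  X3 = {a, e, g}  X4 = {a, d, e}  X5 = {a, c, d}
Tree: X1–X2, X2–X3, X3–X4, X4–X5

No — bags containing vertex e are not connected in the tree.

A tree decomposition must satisfy three properties: every vertex lies in some bag; for every edge, both endpoints lie together in some bag; and for every vertex, the bags containing it form a connected subtree. Here bags containing vertex e are not connected in the tree, so the decomposition is invalid.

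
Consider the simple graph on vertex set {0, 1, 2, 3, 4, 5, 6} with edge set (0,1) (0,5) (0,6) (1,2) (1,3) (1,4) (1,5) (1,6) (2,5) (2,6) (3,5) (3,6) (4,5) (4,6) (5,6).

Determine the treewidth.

A width-3 tree decomposition is:
Bags: B1 = {1, 4, 5, 6}  B2 = {1, 3, 5, 6}  B3 = {1, 2, 5, 6}  B4 = {0, 1, 5, 6}
Tree: B1–B2, B2–B3, B1–B4
Every bag has size at most 4, so the width is 4 − 1 = 3 and tw(G) ≤ 3. For the lower bound, the 4 vertices {0, 1, 5, 6} are pairwise adjacent, and any tree decomposition puts a clique entirely inside one bag — forcing width ≥ 3. Therefore the treewidth is 3.

3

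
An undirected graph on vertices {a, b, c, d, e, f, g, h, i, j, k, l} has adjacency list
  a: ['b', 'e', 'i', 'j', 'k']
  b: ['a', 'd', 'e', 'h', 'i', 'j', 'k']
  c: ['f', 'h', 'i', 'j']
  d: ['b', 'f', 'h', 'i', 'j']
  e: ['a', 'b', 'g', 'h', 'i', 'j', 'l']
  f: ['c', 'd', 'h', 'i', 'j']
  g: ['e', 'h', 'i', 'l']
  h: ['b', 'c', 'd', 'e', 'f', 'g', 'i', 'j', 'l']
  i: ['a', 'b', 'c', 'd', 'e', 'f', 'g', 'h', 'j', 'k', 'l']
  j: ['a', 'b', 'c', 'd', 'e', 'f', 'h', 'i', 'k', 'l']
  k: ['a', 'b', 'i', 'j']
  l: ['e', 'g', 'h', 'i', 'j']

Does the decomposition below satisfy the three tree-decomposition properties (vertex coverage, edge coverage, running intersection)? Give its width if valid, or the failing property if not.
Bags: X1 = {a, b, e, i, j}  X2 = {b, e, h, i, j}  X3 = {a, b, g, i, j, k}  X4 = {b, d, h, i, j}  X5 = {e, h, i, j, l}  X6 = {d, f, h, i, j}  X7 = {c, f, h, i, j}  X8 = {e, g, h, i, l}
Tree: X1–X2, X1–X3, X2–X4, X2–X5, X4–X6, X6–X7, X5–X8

A tree decomposition must satisfy three properties: every vertex lies in some bag; for every edge, both endpoints lie together in some bag; and for every vertex, the bags containing it form a connected subtree. Here bags containing vertex g are not connected in the tree, so the decomposition is invalid.

No — bags containing vertex g are not connected in the tree.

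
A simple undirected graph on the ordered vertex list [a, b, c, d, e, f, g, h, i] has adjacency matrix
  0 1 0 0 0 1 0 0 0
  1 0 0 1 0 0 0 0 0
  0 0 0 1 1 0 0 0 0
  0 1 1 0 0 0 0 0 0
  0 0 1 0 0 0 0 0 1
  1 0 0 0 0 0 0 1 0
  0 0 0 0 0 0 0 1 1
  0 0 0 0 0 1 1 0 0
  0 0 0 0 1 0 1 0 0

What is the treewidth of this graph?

A width-2 tree decomposition is:
Bags: B1 = {a, f, h}  B2 = {a, b, h}  B3 = {b, d, h}  B4 = {c, d, h}  B5 = {c, e, h}  B6 = {e, h, i}  B7 = {g, h, i}
Tree: B1–B2, B2–B3, B3–B4, B4–B5, B5–B6, B6–B7
Each bag holds 3 vertices, so the decomposition has width 2, which upper-bounds the treewidth. The edges h–f–a–b–d–c–e–i–g–h form a cycle, so G is not a tree and its treewidth is at least 2. Therefore the treewidth is 2.

2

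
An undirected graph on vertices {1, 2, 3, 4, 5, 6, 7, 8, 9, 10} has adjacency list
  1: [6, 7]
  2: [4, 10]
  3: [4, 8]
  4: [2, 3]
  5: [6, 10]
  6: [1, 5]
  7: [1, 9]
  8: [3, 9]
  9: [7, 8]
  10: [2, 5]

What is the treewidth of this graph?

2

A width-2 tree decomposition is:
Bags: B1 = {2, 3, 4}  B2 = {2, 3, 8}  B3 = {2, 8, 9}  B4 = {2, 7, 9}  B5 = {1, 2, 7}  B6 = {1, 2, 6}  B7 = {2, 5, 6}  B8 = {2, 5, 10}
Tree: B1–B2, B2–B3, B3–B4, B4–B5, B5–B6, B6–B7, B7–B8
The largest bag has 3 vertices, giving width 2; this decomposition certifies tw(G) ≤ 2. The edges 2–4–3–8–9–7–1–6–5–10–2 form a cycle, so G is not a tree and its treewidth is at least 2. Hence tw(G) = 2 exactly.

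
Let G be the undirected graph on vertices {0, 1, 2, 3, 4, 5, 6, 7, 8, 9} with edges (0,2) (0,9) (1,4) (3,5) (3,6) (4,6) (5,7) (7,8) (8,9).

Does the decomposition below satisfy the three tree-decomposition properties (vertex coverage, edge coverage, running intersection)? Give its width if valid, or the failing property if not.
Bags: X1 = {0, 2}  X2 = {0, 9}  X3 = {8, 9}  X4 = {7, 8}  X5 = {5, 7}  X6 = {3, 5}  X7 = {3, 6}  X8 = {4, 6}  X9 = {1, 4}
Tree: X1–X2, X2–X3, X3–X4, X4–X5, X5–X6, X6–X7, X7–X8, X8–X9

Vertex coverage: the bags together contain {0, 1, 2, 3, 4, 5, 6, 7, 8, 9}, the full vertex set. Edge coverage: each edge of G has both endpoints in at least one bag. Running intersection: for every vertex, the bags containing it form a connected subtree. All three properties hold, so this is a valid tree decomposition of width max|bag| − 1 = 1, and hence tw(G) ≤ 1.

Yes; width 1.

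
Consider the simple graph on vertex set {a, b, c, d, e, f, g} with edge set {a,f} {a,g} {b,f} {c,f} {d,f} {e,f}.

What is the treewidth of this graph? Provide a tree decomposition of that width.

Treewidth 1.
Bags: B1 = {e, f}  B2 = {b, f}  B3 = {c, f}  B4 = {a, f}  B5 = {a, g}  B6 = {d, f}
Tree: B1–B2, B2–B3, B3–B4, B4–B5, B3–B6

The largest bag has 2 vertices, giving width 1; this decomposition certifies tw(G) ≤ 1. G has an edge, so its treewidth is at least 1. The upper and lower bounds meet at 1, so that is the treewidth.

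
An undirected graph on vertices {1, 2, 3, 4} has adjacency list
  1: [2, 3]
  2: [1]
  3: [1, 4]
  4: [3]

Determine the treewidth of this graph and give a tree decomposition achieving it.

Every bag has size at most 2, so the width is 2 − 1 = 1 and tw(G) ≤ 1. G has an edge, so its treewidth is at least 1. Hence tw(G) = 1 exactly.

Treewidth 1.
One optimal decomposition is:
Bags: B1 = {1, 2}  B2 = {1, 3}  B3 = {3, 4}
Tree: B1–B2, B2–B3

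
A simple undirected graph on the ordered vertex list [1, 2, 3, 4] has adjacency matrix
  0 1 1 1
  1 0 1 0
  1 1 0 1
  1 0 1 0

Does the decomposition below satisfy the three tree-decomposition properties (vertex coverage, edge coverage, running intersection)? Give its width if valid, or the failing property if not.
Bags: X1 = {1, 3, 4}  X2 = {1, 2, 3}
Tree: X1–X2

Checking the three conditions: (i) the bags cover all of {1, 2, 3, 4}; (ii) for each edge, some bag contains both endpoints; (iii) the bags containing any fixed vertex form a subtree. All hold, so the decomposition is valid with width 3 − 1 = 2.

Yes; width 2.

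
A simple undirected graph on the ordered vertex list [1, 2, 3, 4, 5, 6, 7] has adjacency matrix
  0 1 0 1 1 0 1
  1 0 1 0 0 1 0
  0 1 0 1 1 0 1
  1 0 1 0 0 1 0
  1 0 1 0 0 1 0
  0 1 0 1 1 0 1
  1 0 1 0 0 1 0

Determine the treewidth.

3

A width-3 tree decomposition is:
Bags: B1 = {1, 3, 6, 7}  B2 = {1, 2, 3, 6}  B3 = {1, 3, 5, 6}  B4 = {1, 3, 4, 6}
Tree: B1–B2, B2–B3, B3–B4
Every bag has size at most 4, so the width is 4 − 1 = 3 and tw(G) ≤ 3. For the lower bound: the 4 vertex sets {6,7}, {1,2}, {3}, {5} are disjoint, each induces a connected subgraph, and every pair is joined by at least one edge of G. Contracting each set to a single vertex therefore yields K_{4} as a minor, and since treewidth is minor-monotone, tw(G) ≥ tw(K_{4}) = 3. Hence tw(G) = 3 exactly.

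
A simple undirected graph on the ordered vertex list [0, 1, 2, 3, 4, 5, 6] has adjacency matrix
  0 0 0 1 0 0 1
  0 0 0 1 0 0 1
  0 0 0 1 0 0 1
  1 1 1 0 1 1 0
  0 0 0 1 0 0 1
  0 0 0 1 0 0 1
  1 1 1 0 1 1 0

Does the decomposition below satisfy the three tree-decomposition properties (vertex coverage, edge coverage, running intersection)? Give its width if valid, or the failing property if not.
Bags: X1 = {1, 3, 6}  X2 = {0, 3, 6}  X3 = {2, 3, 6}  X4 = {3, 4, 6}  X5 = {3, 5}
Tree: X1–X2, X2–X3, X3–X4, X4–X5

A tree decomposition must satisfy three properties: every vertex lies in some bag; for every edge, both endpoints lie together in some bag; and for every vertex, the bags containing it form a connected subtree. Here edge (6,5) lies in no bag, so the decomposition is invalid.

No — edge (6,5) lies in no bag.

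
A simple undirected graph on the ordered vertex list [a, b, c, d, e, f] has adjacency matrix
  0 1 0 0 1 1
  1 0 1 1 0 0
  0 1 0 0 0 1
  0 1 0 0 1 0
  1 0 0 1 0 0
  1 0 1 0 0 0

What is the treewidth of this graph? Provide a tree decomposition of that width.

Each bag holds 3 vertices, so the decomposition has width 2, which upper-bounds the treewidth. For the lower bound, G contains the cycle f–c–b–a–f, so G is not a forest; only forests have treewidth ≤ 1, hence tw(G) ≥ 2. Combining the bounds, tw(G) = 2.

Treewidth 2.
One optimal decomposition is:
Bags: B1 = {a, c, f}  B2 = {a, b, c}  B3 = {a, b, e}  B4 = {b, d, e}
Tree: B1–B2, B2–B3, B3–B4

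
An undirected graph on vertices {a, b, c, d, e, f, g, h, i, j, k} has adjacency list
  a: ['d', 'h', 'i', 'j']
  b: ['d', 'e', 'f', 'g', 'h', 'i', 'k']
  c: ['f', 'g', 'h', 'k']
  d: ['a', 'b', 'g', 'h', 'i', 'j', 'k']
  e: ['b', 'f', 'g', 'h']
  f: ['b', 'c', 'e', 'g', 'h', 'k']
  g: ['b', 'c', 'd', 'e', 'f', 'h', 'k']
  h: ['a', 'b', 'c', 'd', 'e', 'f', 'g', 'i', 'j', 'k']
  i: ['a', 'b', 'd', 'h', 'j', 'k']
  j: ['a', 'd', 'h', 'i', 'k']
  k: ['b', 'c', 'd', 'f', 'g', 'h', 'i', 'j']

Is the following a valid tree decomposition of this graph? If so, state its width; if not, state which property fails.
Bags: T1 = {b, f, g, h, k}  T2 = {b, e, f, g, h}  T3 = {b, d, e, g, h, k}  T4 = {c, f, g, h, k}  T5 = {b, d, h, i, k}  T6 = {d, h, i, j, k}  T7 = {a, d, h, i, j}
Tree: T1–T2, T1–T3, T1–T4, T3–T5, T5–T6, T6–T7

A tree decomposition must satisfy three properties: every vertex lies in some bag; for every edge, both endpoints lie together in some bag; and for every vertex, the bags containing it form a connected subtree. Here bags containing vertex e are not connected in the tree, so the decomposition is invalid.

No — bags containing vertex e are not connected in the tree.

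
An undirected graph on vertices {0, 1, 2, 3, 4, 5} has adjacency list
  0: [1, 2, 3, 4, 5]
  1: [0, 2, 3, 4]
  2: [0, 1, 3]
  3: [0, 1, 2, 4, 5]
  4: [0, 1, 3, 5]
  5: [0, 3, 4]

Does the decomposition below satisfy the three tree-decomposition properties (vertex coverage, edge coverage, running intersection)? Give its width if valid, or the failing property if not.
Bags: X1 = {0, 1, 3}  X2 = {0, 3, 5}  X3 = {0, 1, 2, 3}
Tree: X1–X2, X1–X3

No — vertex 4 appears in no bag.

A tree decomposition must satisfy three properties: every vertex lies in some bag; for every edge, both endpoints lie together in some bag; and for every vertex, the bags containing it form a connected subtree. Here vertex 4 appears in no bag, so the decomposition is invalid.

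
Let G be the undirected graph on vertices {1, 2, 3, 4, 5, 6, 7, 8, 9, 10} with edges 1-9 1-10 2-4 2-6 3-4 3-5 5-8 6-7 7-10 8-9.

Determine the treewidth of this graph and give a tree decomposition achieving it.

Treewidth 2.
One such decomposition:
Bags: B1 = {2, 6, 7}  B2 = {2, 4, 7}  B3 = {3, 4, 7}  B4 = {3, 5, 7}  B5 = {5, 7, 8}  B6 = {7, 8, 9}  B7 = {1, 7, 9}  B8 = {1, 7, 10}
Tree: B1–B2, B2–B3, B3–B4, B4–B5, B5–B6, B6–B7, B7–B8

The largest bag has 3 vertices, giving width 2; this decomposition certifies tw(G) ≤ 2. For the lower bound, G contains the cycle 7–6–2–4–3–5–8–9–1–10–7, so G is not a forest; only forests have treewidth ≤ 1, hence tw(G) ≥ 2. Combining the bounds, tw(G) = 2.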